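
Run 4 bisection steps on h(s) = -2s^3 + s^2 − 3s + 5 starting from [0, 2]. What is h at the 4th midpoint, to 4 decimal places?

h(1) = 1 > 0, so the root lies in [1, 2]
h(1.5) = -4 < 0, so the root lies in [1, 1.5]
h(1.25) = -1.09375 < 0, so the root lies in [1, 1.25]
h(1.125) = 0.043 > 0, so the root lies in [1.125, 1.25]

0.0430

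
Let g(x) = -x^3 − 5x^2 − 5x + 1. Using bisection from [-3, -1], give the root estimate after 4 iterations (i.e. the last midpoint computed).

m = -2, g(m) = -1 (−); new bracket [-2, -1]
m = -1.5, g(m) = 0.625 (+); new bracket [-2, -1.5]
m = -1.75, g(m) = -0.203125 (−); new bracket [-1.75, -1.5]
m = -1.625, g(m) = 0.2129 (+); new bracket [-1.75, -1.625]

-1.625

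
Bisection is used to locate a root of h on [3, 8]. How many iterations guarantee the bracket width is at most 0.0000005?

Width after n steps is 5/2^n. Need 2^n ≥ 5/0.0000005 = 10000000.
2^23 = 8388608 < 10000000 ≤ 2^24 = 16777216, so n = 24.

24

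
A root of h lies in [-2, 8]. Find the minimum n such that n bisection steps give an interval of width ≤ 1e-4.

Width after n steps is 10/2^n. Need 2^n ≥ 10/1e-4 = 100000.
2^16 = 65536 < 100000 ≤ 2^17 = 131072, so n = 17.

17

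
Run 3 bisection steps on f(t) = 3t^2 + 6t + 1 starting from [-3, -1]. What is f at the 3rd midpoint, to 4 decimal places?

t = -2 gives f = 1, positive; keep [-2, -1]
t = -1.5 gives f = -1.25, negative; keep [-2, -1.5]
t = -1.75 gives f = -0.3125, negative; keep [-2, -1.75]

-0.3125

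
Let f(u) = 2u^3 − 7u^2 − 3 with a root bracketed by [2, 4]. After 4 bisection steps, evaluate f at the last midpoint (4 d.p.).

m = 3, f(m) = -12 (−); new bracket [3, 4]
m = 3.5, f(m) = -3 (−); new bracket [3.5, 4]
m = 3.75, f(m) = 4.03125 (+); new bracket [3.5, 3.75]
m = 3.625, f(m) = 0.2852 (+); new bracket [3.5, 3.625]

0.2852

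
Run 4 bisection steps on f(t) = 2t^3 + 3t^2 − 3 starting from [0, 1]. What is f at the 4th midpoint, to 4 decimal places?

0.0532

f(0.5) = -2 < 0, so the root lies in [0.5, 1]
f(0.75) = -0.46875 < 0, so the root lies in [0.75, 1]
f(0.875) = 0.636719 > 0, so the root lies in [0.75, 0.875]
f(0.8125) = 0.0532 > 0, so the root lies in [0.75, 0.8125]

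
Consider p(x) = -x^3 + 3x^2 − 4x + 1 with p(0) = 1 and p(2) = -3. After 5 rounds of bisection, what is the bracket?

midpoint 1: p = -1 < 0 → [0, 1]
midpoint 0.5: p = -0.375 < 0 → [0, 0.5]
midpoint 0.25: p = 0.171875 > 0 → [0.25, 0.5]
midpoint 0.375: p = -0.1309 < 0 → [0.25, 0.375]
midpoint 0.3125: p = 0.0125 > 0 → [0.3125, 0.375]

[0.3125, 0.375]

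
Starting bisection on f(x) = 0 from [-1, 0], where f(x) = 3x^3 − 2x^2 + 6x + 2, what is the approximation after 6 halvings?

midpoint -0.5: f = -1.875 < 0 → [-0.5, 0]
midpoint -0.25: f = 0.328125 > 0 → [-0.5, -0.25]
midpoint -0.375: f = -0.689453 < 0 → [-0.375, -0.25]
midpoint -0.3125: f = -0.1619 < 0 → [-0.3125, -0.25]
midpoint -0.28125: f = 0.0876 > 0 → [-0.3125, -0.28125]
midpoint -0.296875: f = -0.036 < 0 → [-0.296875, -0.28125]

-0.296875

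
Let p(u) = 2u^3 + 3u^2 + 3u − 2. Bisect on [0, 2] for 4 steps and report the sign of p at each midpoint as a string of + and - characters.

++--

midpoint 1: p = 6 > 0 → [0, 1]
midpoint 0.5: p = 0.5 > 0 → [0, 0.5]
midpoint 0.25: p = -1.03125 < 0 → [0.25, 0.5]
midpoint 0.375: p = -0.3477 < 0 → [0.375, 0.5]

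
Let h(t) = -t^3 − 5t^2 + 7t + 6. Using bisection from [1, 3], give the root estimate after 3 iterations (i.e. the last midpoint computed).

1.75

t = 2 gives h = -8, negative; keep [1, 2]
t = 1.5 gives h = 1.875, positive; keep [1.5, 2]
t = 1.75 gives h = -2.421875, negative; keep [1.5, 1.75]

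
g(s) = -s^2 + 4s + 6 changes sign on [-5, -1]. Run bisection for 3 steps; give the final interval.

[-1.5, -1]

g(-3) = -15 < 0, so the root lies in [-3, -1]
g(-2) = -6 < 0, so the root lies in [-2, -1]
g(-1.5) = -2.25 < 0, so the root lies in [-1.5, -1]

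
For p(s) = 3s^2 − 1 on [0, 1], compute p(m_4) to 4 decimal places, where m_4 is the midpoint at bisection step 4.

p(0.5) = -0.25 < 0, so the root lies in [0.5, 1]
p(0.75) = 0.6875 > 0, so the root lies in [0.5, 0.75]
p(0.625) = 0.171875 > 0, so the root lies in [0.5, 0.625]
p(0.5625) = -0.0508 < 0, so the root lies in [0.5625, 0.625]

-0.0508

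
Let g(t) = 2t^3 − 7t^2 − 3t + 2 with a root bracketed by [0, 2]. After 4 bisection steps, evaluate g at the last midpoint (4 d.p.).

-0.0039

g(1) = -6 < 0, so the root lies in [0, 1]
g(0.5) = -1 < 0, so the root lies in [0, 0.5]
g(0.25) = 0.84375 > 0, so the root lies in [0.25, 0.5]
g(0.375) = -0.0039 < 0, so the root lies in [0.25, 0.375]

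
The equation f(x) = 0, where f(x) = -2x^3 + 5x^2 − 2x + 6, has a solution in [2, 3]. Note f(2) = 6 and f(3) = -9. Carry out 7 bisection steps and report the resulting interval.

[2.5625, 2.5703125]

m = 2.5, f(m) = 1 (+); new bracket [2.5, 3]
m = 2.75, f(m) = -3.28125 (−); new bracket [2.5, 2.75]
m = 2.625, f(m) = -0.972656 (−); new bracket [2.5, 2.625]
m = 2.5625, f(m) = 0.0542 (+); new bracket [2.5625, 2.625]
m = 2.59375, f(m) = -0.4489 (−); new bracket [2.5625, 2.59375]
m = 2.578125, f(m) = -0.1948 (−); new bracket [2.5625, 2.578125]
m = 2.5703125, f(m) = -0.0697 (−); new bracket [2.5625, 2.5703125]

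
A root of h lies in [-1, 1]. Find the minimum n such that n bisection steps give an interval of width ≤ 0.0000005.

Width after n steps is 2/2^n. Need 2^n ≥ 2/0.0000005 = 4000000.
2^21 = 2097152 < 4000000 ≤ 2^22 = 4194304, so n = 22.

22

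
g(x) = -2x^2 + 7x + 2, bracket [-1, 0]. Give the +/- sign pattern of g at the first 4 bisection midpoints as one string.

-+--

m = -0.5, g(m) = -2 (−); new bracket [-0.5, 0]
m = -0.25, g(m) = 0.125 (+); new bracket [-0.5, -0.25]
m = -0.375, g(m) = -0.90625 (−); new bracket [-0.375, -0.25]
m = -0.3125, g(m) = -0.3828 (−); new bracket [-0.3125, -0.25]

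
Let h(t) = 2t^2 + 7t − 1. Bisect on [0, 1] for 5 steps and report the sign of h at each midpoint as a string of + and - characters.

++-++

m = 0.5, h(m) = 3 (+); new bracket [0, 0.5]
m = 0.25, h(m) = 0.875 (+); new bracket [0, 0.25]
m = 0.125, h(m) = -0.09375 (−); new bracket [0.125, 0.25]
m = 0.1875, h(m) = 0.3828 (+); new bracket [0.125, 0.1875]
m = 0.15625, h(m) = 0.1426 (+); new bracket [0.125, 0.15625]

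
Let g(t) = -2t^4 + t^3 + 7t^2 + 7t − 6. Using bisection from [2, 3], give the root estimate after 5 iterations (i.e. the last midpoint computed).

2.34375

m = 2.5, g(m) = -7.25 (−); new bracket [2, 2.5]
m = 2.25, g(m) = 5.320312 (+); new bracket [2.25, 2.5]
m = 2.375, g(m) = -0.127441 (−); new bracket [2.25, 2.375]
m = 2.3125, g(m) = 2.7927 (+); new bracket [2.3125, 2.375]
m = 2.34375, g(m) = 1.3833 (+); new bracket [2.34375, 2.375]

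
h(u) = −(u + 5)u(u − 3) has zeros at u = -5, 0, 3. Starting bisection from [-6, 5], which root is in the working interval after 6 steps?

u = -0.5 gives h = -7.875, negative; keep [-6, -0.5]
u = -3.25 gives h = -35.546875, negative; keep [-6, -3.25]
u = -4.625 gives h = -13.224609, negative; keep [-6, -4.625]
u = -5.3125 gives h = 13.8, positive; keep [-5.3125, -4.625]
u = -4.96875 gives h = -1.2373, negative; keep [-5.3125, -4.96875]
u = -5.140625 gives h = 5.8849, positive; keep [-5.140625, -4.96875]

-5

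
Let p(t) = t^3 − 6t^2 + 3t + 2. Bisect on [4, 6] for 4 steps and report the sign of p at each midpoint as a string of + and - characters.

-+-+

midpoint 5: p = -8 < 0 → [5, 6]
midpoint 5.5: p = 3.375 > 0 → [5, 5.5]
midpoint 5.25: p = -2.921875 < 0 → [5.25, 5.5]
midpoint 5.375: p = 0.0684 > 0 → [5.25, 5.375]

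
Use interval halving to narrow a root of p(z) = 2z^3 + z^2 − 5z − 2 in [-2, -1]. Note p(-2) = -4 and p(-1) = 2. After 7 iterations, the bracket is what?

midpoint -1.5: p = 1 > 0 → [-2, -1.5]
midpoint -1.75: p = -0.90625 < 0 → [-1.75, -1.5]
midpoint -1.625: p = 0.183594 > 0 → [-1.75, -1.625]
midpoint -1.6875: p = -0.3257 < 0 → [-1.6875, -1.625]
midpoint -1.65625: p = -0.0623 < 0 → [-1.65625, -1.625]
midpoint -1.640625: p = 0.0628 > 0 → [-1.65625, -1.640625]
midpoint -1.6484375: p = 0.0008 > 0 → [-1.65625, -1.6484375]

[-1.65625, -1.6484375]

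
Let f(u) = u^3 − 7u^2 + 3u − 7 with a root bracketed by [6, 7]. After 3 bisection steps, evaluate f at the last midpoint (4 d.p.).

m = 6.5, f(m) = -8.625 (−); new bracket [6.5, 7]
m = 6.75, f(m) = 1.859375 (+); new bracket [6.5, 6.75]
m = 6.625, f(m) = -3.583984 (−); new bracket [6.625, 6.75]

-3.5840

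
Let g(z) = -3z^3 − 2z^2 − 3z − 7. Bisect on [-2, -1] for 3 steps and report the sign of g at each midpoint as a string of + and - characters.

+-+

g(-1.5) = 3.125 > 0, so the root lies in [-1.5, -1]
g(-1.25) = -0.515625 < 0, so the root lies in [-1.5, -1.25]
g(-1.375) = 1.142578 > 0, so the root lies in [-1.375, -1.25]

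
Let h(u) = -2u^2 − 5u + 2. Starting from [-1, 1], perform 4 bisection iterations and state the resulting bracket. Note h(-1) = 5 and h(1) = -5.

midpoint 0: h = 2 > 0 → [0, 1]
midpoint 0.5: h = -1 < 0 → [0, 0.5]
midpoint 0.25: h = 0.625 > 0 → [0.25, 0.5]
midpoint 0.375: h = -0.1562 < 0 → [0.25, 0.375]

[0.25, 0.375]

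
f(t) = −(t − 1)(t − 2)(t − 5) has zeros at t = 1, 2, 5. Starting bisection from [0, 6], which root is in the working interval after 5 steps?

midpoint 3: f = 4 > 0 → [3, 6]
midpoint 4.5: f = 4.375 > 0 → [4.5, 6]
midpoint 5.25: f = -3.453125 < 0 → [4.5, 5.25]
midpoint 4.875: f = 1.3926 > 0 → [4.875, 5.25]
midpoint 5.0625: f = -0.7776 < 0 → [4.875, 5.0625]

5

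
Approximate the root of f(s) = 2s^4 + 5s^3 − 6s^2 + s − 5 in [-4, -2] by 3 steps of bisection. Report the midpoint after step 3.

f(-3) = -35 < 0, so the root lies in [-4, -3]
f(-3.5) = 3.75 > 0, so the root lies in [-3.5, -3]
f(-3.25) = -20.132812 < 0, so the root lies in [-3.5, -3.25]

-3.25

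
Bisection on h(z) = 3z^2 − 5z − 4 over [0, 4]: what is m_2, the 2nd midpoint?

midpoint 2: h = -2 < 0 → [2, 4]
midpoint 3: h = 8 > 0 → [2, 3]

3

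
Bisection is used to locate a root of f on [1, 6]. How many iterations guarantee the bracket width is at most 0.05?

7

Width after n steps is 5/2^n. Need 2^n ≥ 5/0.05 = 100.
2^6 = 64 < 100 ≤ 2^7 = 128, so n = 7.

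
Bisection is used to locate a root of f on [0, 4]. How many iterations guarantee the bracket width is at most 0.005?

Width after n steps is 4/2^n. Need 2^n ≥ 4/0.005 = 800.
2^9 = 512 < 800 ≤ 2^10 = 1024, so n = 10.

10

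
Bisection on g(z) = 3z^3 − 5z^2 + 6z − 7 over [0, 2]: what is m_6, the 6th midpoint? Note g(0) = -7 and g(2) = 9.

z = 1 gives g = -3, negative; keep [1, 2]
z = 1.5 gives g = 0.875, positive; keep [1, 1.5]
z = 1.25 gives g = -1.453125, negative; keep [1.25, 1.5]
z = 1.375 gives g = -0.4043, negative; keep [1.375, 1.5]
z = 1.4375 gives g = 0.2043, positive; keep [1.375, 1.4375]
z = 1.40625 gives g = -0.1075, negative; keep [1.40625, 1.4375]

1.40625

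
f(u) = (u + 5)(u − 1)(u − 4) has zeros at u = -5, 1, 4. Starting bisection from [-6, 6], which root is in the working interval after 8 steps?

u = 0 gives f = 20, positive; keep [-6, 0]
u = -3 gives f = 56, positive; keep [-6, -3]
u = -4.5 gives f = 23.375, positive; keep [-6, -4.5]
u = -5.25 gives f = -14.4531, negative; keep [-5.25, -4.5]
u = -4.875 gives f = 6.5176, positive; keep [-5.25, -4.875]
u = -5.0625 gives f = -3.4338, negative; keep [-5.0625, -4.875]
u = -4.96875 gives f = 1.6729, positive; keep [-5.0625, -4.96875]
u = -5.015625 gives f = -0.8474, negative; keep [-5.015625, -4.96875]

-5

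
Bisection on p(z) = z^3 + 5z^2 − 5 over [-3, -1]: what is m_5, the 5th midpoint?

m = -2, p(m) = 7 (+); new bracket [-2, -1]
m = -1.5, p(m) = 2.875 (+); new bracket [-1.5, -1]
m = -1.25, p(m) = 0.859375 (+); new bracket [-1.25, -1]
m = -1.125, p(m) = -0.0957 (−); new bracket [-1.25, -1.125]
m = -1.1875, p(m) = 0.3762 (+); new bracket [-1.1875, -1.125]

-1.1875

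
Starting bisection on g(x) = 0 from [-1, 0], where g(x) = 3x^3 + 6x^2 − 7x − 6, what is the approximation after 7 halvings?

-0.6328125

midpoint -0.5: g = -1.375 < 0 → [-1, -0.5]
midpoint -0.75: g = 1.359375 > 0 → [-0.75, -0.5]
midpoint -0.625: g = -0.013672 < 0 → [-0.75, -0.625]
midpoint -0.6875: g = 0.6736 > 0 → [-0.6875, -0.625]
midpoint -0.65625: g = 0.3299 > 0 → [-0.65625, -0.625]
midpoint -0.640625: g = 0.158 > 0 → [-0.640625, -0.625]
midpoint -0.6328125: g = 0.0722 > 0 → [-0.6328125, -0.625]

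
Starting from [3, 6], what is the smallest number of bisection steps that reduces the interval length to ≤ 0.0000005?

23

Width after n steps is 3/2^n. Need 2^n ≥ 3/0.0000005 = 6000000.
2^22 = 4194304 < 6000000 ≤ 2^23 = 8388608, so n = 23.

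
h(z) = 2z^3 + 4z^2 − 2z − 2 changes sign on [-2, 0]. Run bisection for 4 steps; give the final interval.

h(-1) = 2 > 0, so the root lies in [-1, 0]
h(-0.5) = -0.25 < 0, so the root lies in [-1, -0.5]
h(-0.75) = 0.90625 > 0, so the root lies in [-0.75, -0.5]
h(-0.625) = 0.3242 > 0, so the root lies in [-0.625, -0.5]

[-0.625, -0.5]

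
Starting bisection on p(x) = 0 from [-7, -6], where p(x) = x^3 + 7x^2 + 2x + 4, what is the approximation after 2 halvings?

midpoint -6.5: p = 12.125 > 0 → [-7, -6.5]
midpoint -6.75: p = 1.890625 > 0 → [-7, -6.75]

-6.75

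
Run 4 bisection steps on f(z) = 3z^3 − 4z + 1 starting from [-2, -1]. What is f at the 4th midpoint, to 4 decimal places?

-0.5330

m = -1.5, f(m) = -3.125 (−); new bracket [-1.5, -1]
m = -1.25, f(m) = 0.140625 (+); new bracket [-1.5, -1.25]
m = -1.375, f(m) = -1.298828 (−); new bracket [-1.375, -1.25]
m = -1.3125, f(m) = -0.533 (−); new bracket [-1.3125, -1.25]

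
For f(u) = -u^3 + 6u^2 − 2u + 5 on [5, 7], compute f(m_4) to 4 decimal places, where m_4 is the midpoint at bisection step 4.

m = 6, f(m) = -7 (−); new bracket [5, 6]
m = 5.5, f(m) = 9.125 (+); new bracket [5.5, 6]
m = 5.75, f(m) = 1.765625 (+); new bracket [5.75, 6]
m = 5.875, f(m) = -2.4355 (−); new bracket [5.75, 5.875]

-2.4355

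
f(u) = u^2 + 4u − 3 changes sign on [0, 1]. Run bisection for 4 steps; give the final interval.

f(0.5) = -0.75 < 0, so the root lies in [0.5, 1]
f(0.75) = 0.5625 > 0, so the root lies in [0.5, 0.75]
f(0.625) = -0.109375 < 0, so the root lies in [0.625, 0.75]
f(0.6875) = 0.2227 > 0, so the root lies in [0.625, 0.6875]

[0.625, 0.6875]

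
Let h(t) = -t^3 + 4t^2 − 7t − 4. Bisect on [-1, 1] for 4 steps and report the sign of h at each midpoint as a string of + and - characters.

h(0) = -4 < 0, so the root lies in [-1, 0]
h(-0.5) = 0.625 > 0, so the root lies in [-0.5, 0]
h(-0.25) = -1.984375 < 0, so the root lies in [-0.5, -0.25]
h(-0.375) = -0.7598 < 0, so the root lies in [-0.5, -0.375]

-+--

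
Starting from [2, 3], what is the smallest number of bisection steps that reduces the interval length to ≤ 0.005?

8

Width after n steps is 1/2^n. Need 2^n ≥ 1/0.005 = 200.
2^7 = 128 < 200 ≤ 2^8 = 256, so n = 8.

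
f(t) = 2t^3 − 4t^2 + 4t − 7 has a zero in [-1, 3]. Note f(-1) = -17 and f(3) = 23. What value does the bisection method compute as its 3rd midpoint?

midpoint 1: f = -5 < 0 → [1, 3]
midpoint 2: f = 1 > 0 → [1, 2]
midpoint 1.5: f = -3.25 < 0 → [1.5, 2]

1.5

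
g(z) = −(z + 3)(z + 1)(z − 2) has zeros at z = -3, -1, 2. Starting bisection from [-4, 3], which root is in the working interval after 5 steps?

2

midpoint -0.5: g = 3.125 > 0 → [-0.5, 3]
midpoint 1.25: g = 7.171875 > 0 → [1.25, 3]
midpoint 2.125: g = -2.001953 < 0 → [1.25, 2.125]
midpoint 1.6875: g = 3.9368 > 0 → [1.6875, 2.125]
midpoint 1.90625: g = 1.3368 > 0 → [1.90625, 2.125]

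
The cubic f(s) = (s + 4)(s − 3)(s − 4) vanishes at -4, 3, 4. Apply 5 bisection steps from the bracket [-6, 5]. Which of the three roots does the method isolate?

-4

f(-0.5) = 55.125 > 0, so the root lies in [-6, -0.5]
f(-3.25) = 33.984375 > 0, so the root lies in [-6, -3.25]
f(-4.625) = -41.103516 < 0, so the root lies in [-4.625, -3.25]
f(-3.9375) = 3.4417 > 0, so the root lies in [-4.625, -3.9375]
f(-4.28125) = -16.9588 < 0, so the root lies in [-4.28125, -3.9375]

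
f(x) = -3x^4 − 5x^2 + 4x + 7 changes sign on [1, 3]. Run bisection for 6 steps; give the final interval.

midpoint 2: f = -53 < 0 → [1, 2]
midpoint 1.5: f = -13.4375 < 0 → [1, 1.5]
midpoint 1.25: f = -3.136719 < 0 → [1, 1.25]
midpoint 1.125: f = 0.3665 > 0 → [1.125, 1.25]
midpoint 1.1875: f = -1.2664 < 0 → [1.125, 1.1875]
midpoint 1.15625: f = -0.4216 < 0 → [1.125, 1.15625]

[1.125, 1.15625]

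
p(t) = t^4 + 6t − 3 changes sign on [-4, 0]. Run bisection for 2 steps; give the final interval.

[-2, -1]

p(-2) = 1 > 0, so the root lies in [-2, 0]
p(-1) = -8 < 0, so the root lies in [-2, -1]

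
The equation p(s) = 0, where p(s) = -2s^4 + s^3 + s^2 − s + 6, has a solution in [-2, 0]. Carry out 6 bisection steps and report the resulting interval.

[-1.375, -1.34375]

s = -1 gives p = 5, positive; keep [-2, -1]
s = -1.5 gives p = -3.75, negative; keep [-1.5, -1]
s = -1.25 gives p = 1.976562, positive; keep [-1.5, -1.25]
s = -1.375 gives p = -0.4829, negative; keep [-1.375, -1.25]
s = -1.3125 gives p = 0.8391, positive; keep [-1.375, -1.3125]
s = -1.34375 gives p = 0.2022, positive; keep [-1.375, -1.34375]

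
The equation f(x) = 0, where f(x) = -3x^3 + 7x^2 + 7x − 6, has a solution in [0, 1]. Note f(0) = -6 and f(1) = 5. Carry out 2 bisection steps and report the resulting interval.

[0.5, 0.75]

f(0.5) = -1.125 < 0, so the root lies in [0.5, 1]
f(0.75) = 1.921875 > 0, so the root lies in [0.5, 0.75]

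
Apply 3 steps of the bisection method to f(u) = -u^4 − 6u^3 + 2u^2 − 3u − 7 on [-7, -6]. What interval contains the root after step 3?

u = -6.5 gives f = -40.3125, negative; keep [-6.5, -6]
u = -6.25 gives f = 28.839844, positive; keep [-6.5, -6.25]
u = -6.375 gives f = -3.750244, negative; keep [-6.375, -6.25]

[-6.375, -6.25]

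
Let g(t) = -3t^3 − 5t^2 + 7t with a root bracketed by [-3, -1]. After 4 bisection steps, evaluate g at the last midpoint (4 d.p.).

midpoint -2: g = -10 < 0 → [-3, -2]
midpoint -2.5: g = -1.875 < 0 → [-3, -2.5]
midpoint -2.75: g = 5.328125 > 0 → [-2.75, -2.5]
midpoint -2.625: g = 1.4355 > 0 → [-2.625, -2.5]

1.4355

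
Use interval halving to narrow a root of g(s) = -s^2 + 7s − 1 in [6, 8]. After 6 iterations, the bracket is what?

s = 7 gives g = -1, negative; keep [6, 7]
s = 6.5 gives g = 2.25, positive; keep [6.5, 7]
s = 6.75 gives g = 0.6875, positive; keep [6.75, 7]
s = 6.875 gives g = -0.1406, negative; keep [6.75, 6.875]
s = 6.8125 gives g = 0.2773, positive; keep [6.8125, 6.875]
s = 6.84375 gives g = 0.0693, positive; keep [6.84375, 6.875]

[6.84375, 6.875]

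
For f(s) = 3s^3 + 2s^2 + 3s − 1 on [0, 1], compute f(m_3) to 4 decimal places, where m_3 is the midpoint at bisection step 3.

s = 0.5 gives f = 1.375, positive; keep [0, 0.5]
s = 0.25 gives f = -0.078125, negative; keep [0.25, 0.5]
s = 0.375 gives f = 0.564453, positive; keep [0.25, 0.375]

0.5645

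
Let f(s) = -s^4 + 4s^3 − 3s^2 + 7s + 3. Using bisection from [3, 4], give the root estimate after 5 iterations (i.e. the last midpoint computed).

3.78125

m = 3.5, f(m) = 12.1875 (+); new bracket [3.5, 4]
m = 3.75, f(m) = 0.246094 (+); new bracket [3.75, 4]
m = 3.875, f(m) = -7.648682 (−); new bracket [3.75, 3.875]
m = 3.8125, f(m) = -3.5276 (−); new bracket [3.75, 3.8125]
m = 3.78125, f(m) = -1.5984 (−); new bracket [3.75, 3.78125]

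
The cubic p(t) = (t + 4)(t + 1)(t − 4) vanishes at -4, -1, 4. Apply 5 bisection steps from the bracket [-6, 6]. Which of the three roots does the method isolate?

4

m = 0, p(m) = -16 (−); new bracket [0, 6]
m = 3, p(m) = -28 (−); new bracket [3, 6]
m = 4.5, p(m) = 23.375 (+); new bracket [3, 4.5]
m = 3.75, p(m) = -9.2031 (−); new bracket [3.75, 4.5]
m = 4.125, p(m) = 5.2051 (+); new bracket [3.75, 4.125]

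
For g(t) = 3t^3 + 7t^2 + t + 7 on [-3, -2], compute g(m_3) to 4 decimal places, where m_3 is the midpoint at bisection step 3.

-1.6543

midpoint -2.5: g = 1.375 > 0 → [-3, -2.5]
midpoint -2.75: g = -5.203125 < 0 → [-2.75, -2.5]
midpoint -2.625: g = -1.654297 < 0 → [-2.625, -2.5]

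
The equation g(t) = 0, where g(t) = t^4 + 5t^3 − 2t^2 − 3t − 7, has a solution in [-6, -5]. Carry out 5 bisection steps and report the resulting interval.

[-5.34375, -5.3125]

g(-5.5) = 32.1875 > 0, so the root lies in [-5.5, -5]
g(-5.25) = -10.199219 < 0, so the root lies in [-5.5, -5.25]
g(-5.375) = 9.576416 > 0, so the root lies in [-5.375, -5.25]
g(-5.3125) = -0.6538 < 0, so the root lies in [-5.375, -5.3125]
g(-5.34375) = 4.3742 > 0, so the root lies in [-5.34375, -5.3125]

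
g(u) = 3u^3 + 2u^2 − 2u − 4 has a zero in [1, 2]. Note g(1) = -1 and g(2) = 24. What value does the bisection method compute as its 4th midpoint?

g(1.5) = 7.625 > 0, so the root lies in [1, 1.5]
g(1.25) = 2.484375 > 0, so the root lies in [1, 1.25]
g(1.125) = 0.552734 > 0, so the root lies in [1, 1.125]
g(1.0625) = -0.2688 < 0, so the root lies in [1.0625, 1.125]

1.0625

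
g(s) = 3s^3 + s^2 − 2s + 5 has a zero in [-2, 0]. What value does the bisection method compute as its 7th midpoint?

m = -1, g(m) = 5 (+); new bracket [-2, -1]
m = -1.5, g(m) = 0.125 (+); new bracket [-2, -1.5]
m = -1.75, g(m) = -4.515625 (−); new bracket [-1.75, -1.5]
m = -1.625, g(m) = -1.9824 (−); new bracket [-1.625, -1.5]
m = -1.5625, g(m) = -0.8777 (−); new bracket [-1.5625, -1.5]
m = -1.53125, g(m) = -0.3639 (−); new bracket [-1.53125, -1.5]
m = -1.515625, g(m) = -0.1163 (−); new bracket [-1.515625, -1.5]

-1.515625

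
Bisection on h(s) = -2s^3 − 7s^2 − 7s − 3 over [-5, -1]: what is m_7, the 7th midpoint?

-2.21875

h(-3) = 9 > 0, so the root lies in [-3, -1]
h(-2) = -1 < 0, so the root lies in [-3, -2]
h(-2.5) = 2 > 0, so the root lies in [-2.5, -2]
h(-2.25) = 0.0938 > 0, so the root lies in [-2.25, -2]
h(-2.125) = -0.543 < 0, so the root lies in [-2.25, -2.125]
h(-2.1875) = -0.2485 < 0, so the root lies in [-2.25, -2.1875]
h(-2.21875) = -0.0836 < 0, so the root lies in [-2.25, -2.21875]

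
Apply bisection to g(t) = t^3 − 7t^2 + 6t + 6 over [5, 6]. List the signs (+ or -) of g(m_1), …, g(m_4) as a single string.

--++

midpoint 5.5: g = -6.375 < 0 → [5.5, 6]
midpoint 5.75: g = -0.828125 < 0 → [5.75, 6]
midpoint 5.875: g = 2.419922 > 0 → [5.75, 5.875]
midpoint 5.8125: g = 0.7551 > 0 → [5.75, 5.8125]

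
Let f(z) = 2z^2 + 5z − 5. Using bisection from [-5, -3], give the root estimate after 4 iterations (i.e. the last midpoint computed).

z = -4 gives f = 7, positive; keep [-4, -3]
z = -3.5 gives f = 2, positive; keep [-3.5, -3]
z = -3.25 gives f = -0.125, negative; keep [-3.5, -3.25]
z = -3.375 gives f = 0.9062, positive; keep [-3.375, -3.25]

-3.375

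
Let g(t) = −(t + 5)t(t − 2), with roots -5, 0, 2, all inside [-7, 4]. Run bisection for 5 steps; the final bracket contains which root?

-5

midpoint -1.5: g = -18.375 < 0 → [-7, -1.5]
midpoint -4.25: g = -19.921875 < 0 → [-7, -4.25]
midpoint -5.625: g = 26.806641 > 0 → [-5.625, -4.25]
midpoint -4.9375: g = -2.1409 < 0 → [-5.625, -4.9375]
midpoint -5.28125: g = 10.8152 > 0 → [-5.28125, -4.9375]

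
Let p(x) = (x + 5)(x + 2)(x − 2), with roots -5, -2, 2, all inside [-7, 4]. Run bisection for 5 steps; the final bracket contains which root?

2

p(-1.5) = -6.125 < 0, so the root lies in [-1.5, 4]
p(1.25) = -15.234375 < 0, so the root lies in [1.25, 4]
p(2.625) = 22.041016 > 0, so the root lies in [1.25, 2.625]
p(1.9375) = -1.7073 < 0, so the root lies in [1.9375, 2.625]
p(2.28125) = 8.7674 > 0, so the root lies in [1.9375, 2.28125]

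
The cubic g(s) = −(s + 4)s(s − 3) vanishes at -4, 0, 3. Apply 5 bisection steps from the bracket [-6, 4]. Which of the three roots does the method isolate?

s = -1 gives g = -12, negative; keep [-6, -1]
s = -3.5 gives g = -11.375, negative; keep [-6, -3.5]
s = -4.75 gives g = 27.609375, positive; keep [-4.75, -3.5]
s = -4.125 gives g = 3.6738, positive; keep [-4.125, -3.5]
s = -3.8125 gives g = -4.8699, negative; keep [-4.125, -3.8125]

-4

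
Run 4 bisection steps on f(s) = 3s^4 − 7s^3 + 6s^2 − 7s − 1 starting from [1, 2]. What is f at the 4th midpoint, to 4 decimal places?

midpoint 1.5: f = -6.4375 < 0 → [1.5, 2]
midpoint 1.75: f = -4.253906 < 0 → [1.75, 2]
midpoint 1.875: f = -2.094971 < 0 → [1.875, 2]
midpoint 1.9375: f = -0.676 < 0 → [1.9375, 2]

-0.6760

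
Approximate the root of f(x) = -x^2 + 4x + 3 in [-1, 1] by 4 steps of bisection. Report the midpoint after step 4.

m = 0, f(m) = 3 (+); new bracket [-1, 0]
m = -0.5, f(m) = 0.75 (+); new bracket [-1, -0.5]
m = -0.75, f(m) = -0.5625 (−); new bracket [-0.75, -0.5]
m = -0.625, f(m) = 0.1094 (+); new bracket [-0.75, -0.625]

-0.625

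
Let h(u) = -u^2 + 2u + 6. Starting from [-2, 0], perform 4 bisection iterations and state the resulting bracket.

u = -1 gives h = 3, positive; keep [-2, -1]
u = -1.5 gives h = 0.75, positive; keep [-2, -1.5]
u = -1.75 gives h = -0.5625, negative; keep [-1.75, -1.5]
u = -1.625 gives h = 0.1094, positive; keep [-1.75, -1.625]

[-1.75, -1.625]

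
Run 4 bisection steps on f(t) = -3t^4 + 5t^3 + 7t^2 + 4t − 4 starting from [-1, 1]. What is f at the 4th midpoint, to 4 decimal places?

midpoint 0: f = -4 < 0 → [0, 1]
midpoint 0.5: f = 0.1875 > 0 → [0, 0.5]
midpoint 0.25: f = -2.496094 < 0 → [0.25, 0.5]
midpoint 0.375: f = -1.3113 < 0 → [0.375, 0.5]

-1.3113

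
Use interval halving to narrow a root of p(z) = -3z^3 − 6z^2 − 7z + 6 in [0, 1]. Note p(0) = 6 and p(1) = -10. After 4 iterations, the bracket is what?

[0.5, 0.5625]

z = 0.5 gives p = 0.625, positive; keep [0.5, 1]
z = 0.75 gives p = -3.890625, negative; keep [0.5, 0.75]
z = 0.625 gives p = -1.451172, negative; keep [0.5, 0.625]
z = 0.5625 gives p = -0.3699, negative; keep [0.5, 0.5625]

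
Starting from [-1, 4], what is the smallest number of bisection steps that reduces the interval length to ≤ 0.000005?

20

Width after n steps is 5/2^n. Need 2^n ≥ 5/0.000005 = 1000000.
2^19 = 524288 < 1000000 ≤ 2^20 = 1048576, so n = 20.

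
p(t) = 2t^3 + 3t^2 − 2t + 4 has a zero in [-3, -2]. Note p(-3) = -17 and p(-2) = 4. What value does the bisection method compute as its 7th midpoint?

-2.3046875

p(-2.5) = -3.5 < 0, so the root lies in [-2.5, -2]
p(-2.25) = 0.90625 > 0, so the root lies in [-2.5, -2.25]
p(-2.375) = -1.121094 < 0, so the root lies in [-2.375, -2.25]
p(-2.3125) = -0.0649 < 0, so the root lies in [-2.3125, -2.25]
p(-2.28125) = 0.4311 > 0, so the root lies in [-2.3125, -2.28125]
p(-2.296875) = 0.1857 > 0, so the root lies in [-2.3125, -2.296875]
p(-2.3046875) = 0.061 > 0, so the root lies in [-2.3125, -2.3046875]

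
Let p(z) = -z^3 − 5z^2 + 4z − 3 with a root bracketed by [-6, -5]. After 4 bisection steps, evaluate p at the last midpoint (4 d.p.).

midpoint -5.5: p = -9.875 < 0 → [-6, -5.5]
midpoint -5.75: p = -1.203125 < 0 → [-6, -5.75]
midpoint -5.875: p = 3.701172 > 0 → [-5.875, -5.75]
midpoint -5.8125: p = 1.2004 > 0 → [-5.8125, -5.75]

1.2004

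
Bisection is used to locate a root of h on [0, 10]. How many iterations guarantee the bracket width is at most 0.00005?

Width after n steps is 10/2^n. Need 2^n ≥ 10/0.00005 = 200000.
2^17 = 131072 < 200000 ≤ 2^18 = 262144, so n = 18.

18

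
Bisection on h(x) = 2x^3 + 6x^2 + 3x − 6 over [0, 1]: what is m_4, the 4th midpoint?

0.6875

x = 0.5 gives h = -2.75, negative; keep [0.5, 1]
x = 0.75 gives h = 0.46875, positive; keep [0.5, 0.75]
x = 0.625 gives h = -1.292969, negative; keep [0.625, 0.75]
x = 0.6875 gives h = -0.4517, negative; keep [0.6875, 0.75]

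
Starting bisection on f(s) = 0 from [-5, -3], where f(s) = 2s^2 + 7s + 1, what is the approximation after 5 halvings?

-3.3125

m = -4, f(m) = 5 (+); new bracket [-4, -3]
m = -3.5, f(m) = 1 (+); new bracket [-3.5, -3]
m = -3.25, f(m) = -0.625 (−); new bracket [-3.5, -3.25]
m = -3.375, f(m) = 0.1562 (+); new bracket [-3.375, -3.25]
m = -3.3125, f(m) = -0.2422 (−); new bracket [-3.375, -3.3125]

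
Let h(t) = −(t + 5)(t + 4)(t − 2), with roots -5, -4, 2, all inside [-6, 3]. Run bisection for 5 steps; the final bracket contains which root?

h(-1.5) = 30.625 > 0, so the root lies in [-1.5, 3]
h(0.75) = 34.140625 > 0, so the root lies in [0.75, 3]
h(1.875) = 5.048828 > 0, so the root lies in [1.875, 3]
h(2.4375) = -20.947 < 0, so the root lies in [1.875, 2.4375]
h(2.15625) = -6.8837 < 0, so the root lies in [1.875, 2.15625]

2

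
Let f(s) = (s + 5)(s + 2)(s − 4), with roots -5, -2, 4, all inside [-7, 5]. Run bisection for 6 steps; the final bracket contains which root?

m = -1, f(m) = -20 (−); new bracket [-1, 5]
m = 2, f(m) = -56 (−); new bracket [2, 5]
m = 3.5, f(m) = -23.375 (−); new bracket [3.5, 5]
m = 4.25, f(m) = 14.4531 (+); new bracket [3.5, 4.25]
m = 3.875, f(m) = -6.5176 (−); new bracket [3.875, 4.25]
m = 4.0625, f(m) = 3.4338 (+); new bracket [3.875, 4.0625]

4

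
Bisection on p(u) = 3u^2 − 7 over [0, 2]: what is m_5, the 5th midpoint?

p(1) = -4 < 0, so the root lies in [1, 2]
p(1.5) = -0.25 < 0, so the root lies in [1.5, 2]
p(1.75) = 2.1875 > 0, so the root lies in [1.5, 1.75]
p(1.625) = 0.9219 > 0, so the root lies in [1.5, 1.625]
p(1.5625) = 0.3242 > 0, so the root lies in [1.5, 1.5625]

1.5625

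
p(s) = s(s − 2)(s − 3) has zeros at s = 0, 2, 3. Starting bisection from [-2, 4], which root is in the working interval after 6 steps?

0

p(1) = 2 > 0, so the root lies in [-2, 1]
p(-0.5) = -4.375 < 0, so the root lies in [-0.5, 1]
p(0.25) = 1.203125 > 0, so the root lies in [-0.5, 0.25]
p(-0.125) = -0.8301 < 0, so the root lies in [-0.125, 0.25]
p(0.0625) = 0.3557 > 0, so the root lies in [-0.125, 0.0625]
p(-0.03125) = -0.1924 < 0, so the root lies in [-0.03125, 0.0625]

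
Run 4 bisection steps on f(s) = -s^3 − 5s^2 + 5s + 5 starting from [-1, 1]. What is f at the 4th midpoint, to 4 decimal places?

0.1660

m = 0, f(m) = 5 (+); new bracket [-1, 0]
m = -0.5, f(m) = 1.375 (+); new bracket [-1, -0.5]
m = -0.75, f(m) = -1.140625 (−); new bracket [-0.75, -0.5]
m = -0.625, f(m) = 0.166 (+); new bracket [-0.75, -0.625]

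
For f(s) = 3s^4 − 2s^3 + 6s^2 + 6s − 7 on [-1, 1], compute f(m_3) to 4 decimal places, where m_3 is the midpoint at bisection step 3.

midpoint 0: f = -7 < 0 → [0, 1]
midpoint 0.5: f = -2.5625 < 0 → [0.5, 1]
midpoint 0.75: f = 0.980469 > 0 → [0.5, 0.75]

0.9805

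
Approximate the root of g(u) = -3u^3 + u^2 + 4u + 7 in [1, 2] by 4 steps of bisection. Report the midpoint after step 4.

g(1.5) = 5.125 > 0, so the root lies in [1.5, 2]
g(1.75) = 0.984375 > 0, so the root lies in [1.75, 2]
g(1.875) = -1.759766 < 0, so the root lies in [1.75, 1.875]
g(1.8125) = -0.3279 < 0, so the root lies in [1.75, 1.8125]

1.8125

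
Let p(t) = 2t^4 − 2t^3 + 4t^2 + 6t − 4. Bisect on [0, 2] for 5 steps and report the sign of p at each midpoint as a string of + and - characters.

+-+++

t = 1 gives p = 6, positive; keep [0, 1]
t = 0.5 gives p = -0.125, negative; keep [0.5, 1]
t = 0.75 gives p = 2.539062, positive; keep [0.5, 0.75]
t = 0.625 gives p = 1.1294, positive; keep [0.5, 0.625]
t = 0.5625 gives p = 0.4849, positive; keep [0.5, 0.5625]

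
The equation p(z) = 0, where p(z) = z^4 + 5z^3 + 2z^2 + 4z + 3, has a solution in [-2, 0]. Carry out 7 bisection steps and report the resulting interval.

midpoint -1: p = -3 < 0 → [-1, 0]
midpoint -0.5: p = 0.9375 > 0 → [-1, -0.5]
midpoint -0.75: p = -0.667969 < 0 → [-0.75, -0.5]
midpoint -0.625: p = 0.2131 > 0 → [-0.75, -0.625]
midpoint -0.6875: p = -0.206 < 0 → [-0.6875, -0.625]
midpoint -0.65625: p = 0.0087 > 0 → [-0.6875, -0.65625]
midpoint -0.671875: p = -0.0974 < 0 → [-0.671875, -0.65625]

[-0.671875, -0.65625]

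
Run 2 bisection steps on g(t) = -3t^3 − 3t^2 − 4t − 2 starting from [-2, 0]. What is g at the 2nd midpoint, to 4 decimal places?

-0.3750

m = -1, g(m) = 2 (+); new bracket [-1, 0]
m = -0.5, g(m) = -0.375 (−); new bracket [-1, -0.5]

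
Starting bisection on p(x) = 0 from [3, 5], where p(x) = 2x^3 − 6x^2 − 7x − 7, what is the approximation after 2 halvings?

4.5

p(4) = -3 < 0, so the root lies in [4, 5]
p(4.5) = 22.25 > 0, so the root lies in [4, 4.5]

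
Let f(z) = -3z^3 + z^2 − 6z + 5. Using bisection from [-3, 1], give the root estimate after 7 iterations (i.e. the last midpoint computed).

0.71875

f(-1) = 15 > 0, so the root lies in [-1, 1]
f(0) = 5 > 0, so the root lies in [0, 1]
f(0.5) = 1.875 > 0, so the root lies in [0.5, 1]
f(0.75) = -0.2031 < 0, so the root lies in [0.5, 0.75]
f(0.625) = 0.9082 > 0, so the root lies in [0.625, 0.75]
f(0.6875) = 0.3728 > 0, so the root lies in [0.6875, 0.75]
f(0.71875) = 0.0902 > 0, so the root lies in [0.71875, 0.75]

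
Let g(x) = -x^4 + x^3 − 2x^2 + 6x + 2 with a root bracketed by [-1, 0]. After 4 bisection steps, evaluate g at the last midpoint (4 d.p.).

g(-0.5) = -1.6875 < 0, so the root lies in [-0.5, 0]
g(-0.25) = 0.355469 > 0, so the root lies in [-0.5, -0.25]
g(-0.375) = -0.60376 < 0, so the root lies in [-0.375, -0.25]
g(-0.3125) = -0.1104 < 0, so the root lies in [-0.3125, -0.25]

-0.1104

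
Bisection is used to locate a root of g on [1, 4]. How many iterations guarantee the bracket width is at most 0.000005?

Width after n steps is 3/2^n. Need 2^n ≥ 3/0.000005 = 600000.
2^19 = 524288 < 600000 ≤ 2^20 = 1048576, so n = 20.

20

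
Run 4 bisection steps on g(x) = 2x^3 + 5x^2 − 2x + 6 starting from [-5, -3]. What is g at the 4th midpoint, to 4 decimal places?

0.0430

midpoint -4: g = -34 < 0 → [-4, -3]
midpoint -3.5: g = -11.5 < 0 → [-3.5, -3]
midpoint -3.25: g = -3.34375 < 0 → [-3.25, -3]
midpoint -3.125: g = 0.043 > 0 → [-3.25, -3.125]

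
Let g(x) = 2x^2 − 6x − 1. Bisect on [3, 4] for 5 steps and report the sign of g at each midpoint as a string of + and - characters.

g(3.5) = 2.5 > 0, so the root lies in [3, 3.5]
g(3.25) = 0.625 > 0, so the root lies in [3, 3.25]
g(3.125) = -0.21875 < 0, so the root lies in [3.125, 3.25]
g(3.1875) = 0.1953 > 0, so the root lies in [3.125, 3.1875]
g(3.15625) = -0.0137 < 0, so the root lies in [3.15625, 3.1875]

++-+-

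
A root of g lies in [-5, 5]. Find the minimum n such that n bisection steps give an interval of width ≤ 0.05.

Width after n steps is 10/2^n. Need 2^n ≥ 10/0.05 = 200.
2^7 = 128 < 200 ≤ 2^8 = 256, so n = 8.

8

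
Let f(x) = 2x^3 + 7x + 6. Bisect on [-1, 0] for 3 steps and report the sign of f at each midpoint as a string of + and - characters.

+-+

midpoint -0.5: f = 2.25 > 0 → [-1, -0.5]
midpoint -0.75: f = -0.09375 < 0 → [-0.75, -0.5]
midpoint -0.625: f = 1.136719 > 0 → [-0.75, -0.625]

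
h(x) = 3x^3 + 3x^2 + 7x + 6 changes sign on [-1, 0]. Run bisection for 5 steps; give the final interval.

h(-0.5) = 2.875 > 0, so the root lies in [-1, -0.5]
h(-0.75) = 1.171875 > 0, so the root lies in [-1, -0.75]
h(-0.875) = 0.162109 > 0, so the root lies in [-1, -0.875]
h(-0.9375) = -0.3977 < 0, so the root lies in [-0.9375, -0.875]
h(-0.90625) = -0.1128 < 0, so the root lies in [-0.90625, -0.875]

[-0.90625, -0.875]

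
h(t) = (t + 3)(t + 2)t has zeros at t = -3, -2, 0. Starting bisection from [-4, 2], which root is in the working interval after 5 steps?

0

h(-1) = -2 < 0, so the root lies in [-1, 2]
h(0.5) = 4.375 > 0, so the root lies in [-1, 0.5]
h(-0.25) = -1.203125 < 0, so the root lies in [-0.25, 0.5]
h(0.125) = 0.8301 > 0, so the root lies in [-0.25, 0.125]
h(-0.0625) = -0.3557 < 0, so the root lies in [-0.0625, 0.125]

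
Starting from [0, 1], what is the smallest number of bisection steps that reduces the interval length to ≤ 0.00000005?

25

Width after n steps is 1/2^n. Need 2^n ≥ 1/0.00000005 = 20000000.
2^24 = 16777216 < 20000000 ≤ 2^25 = 33554432, so n = 25.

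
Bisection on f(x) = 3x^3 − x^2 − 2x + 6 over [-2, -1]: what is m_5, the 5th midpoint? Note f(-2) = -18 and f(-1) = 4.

-1.34375

f(-1.5) = -3.375 < 0, so the root lies in [-1.5, -1]
f(-1.25) = 1.078125 > 0, so the root lies in [-1.5, -1.25]
f(-1.375) = -0.939453 < 0, so the root lies in [-1.375, -1.25]
f(-1.3125) = 0.1194 > 0, so the root lies in [-1.375, -1.3125]
f(-1.34375) = -0.3972 < 0, so the root lies in [-1.34375, -1.3125]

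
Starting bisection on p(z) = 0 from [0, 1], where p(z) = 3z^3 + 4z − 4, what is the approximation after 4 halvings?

z = 0.5 gives p = -1.625, negative; keep [0.5, 1]
z = 0.75 gives p = 0.265625, positive; keep [0.5, 0.75]
z = 0.625 gives p = -0.767578, negative; keep [0.625, 0.75]
z = 0.6875 gives p = -0.2751, negative; keep [0.6875, 0.75]

0.6875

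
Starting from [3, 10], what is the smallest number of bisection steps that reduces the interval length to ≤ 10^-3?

13

Width after n steps is 7/2^n. Need 2^n ≥ 7/10^-3 = 7000.
2^12 = 4096 < 7000 ≤ 2^13 = 8192, so n = 13.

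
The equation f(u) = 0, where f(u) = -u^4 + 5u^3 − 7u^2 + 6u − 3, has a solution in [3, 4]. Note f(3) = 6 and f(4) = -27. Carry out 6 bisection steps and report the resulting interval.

u = 3.5 gives f = -3.4375, negative; keep [3, 3.5]
u = 3.25 gives f = 2.636719, positive; keep [3.25, 3.5]
u = 3.375 gives f = -0.013916, negative; keep [3.25, 3.375]
u = 3.3125 gives f = 1.4018, positive; keep [3.3125, 3.375]
u = 3.34375 gives f = 0.7173, positive; keep [3.34375, 3.375]
u = 3.359375 gives f = 0.3576, positive; keep [3.359375, 3.375]

[3.359375, 3.375]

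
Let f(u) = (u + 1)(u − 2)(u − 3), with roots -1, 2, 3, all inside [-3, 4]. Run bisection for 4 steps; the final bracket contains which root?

-1

f(0.5) = 5.625 > 0, so the root lies in [-3, 0.5]
f(-1.25) = -3.453125 < 0, so the root lies in [-1.25, 0.5]
f(-0.375) = 5.009766 > 0, so the root lies in [-1.25, -0.375]
f(-0.8125) = 2.0105 > 0, so the root lies in [-1.25, -0.8125]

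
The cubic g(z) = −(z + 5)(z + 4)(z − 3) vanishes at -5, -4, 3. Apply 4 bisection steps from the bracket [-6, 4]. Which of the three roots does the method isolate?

3

m = -1, g(m) = 48 (+); new bracket [-1, 4]
m = 1.5, g(m) = 53.625 (+); new bracket [1.5, 4]
m = 2.75, g(m) = 13.078125 (+); new bracket [2.75, 4]
m = 3.375, g(m) = -23.1621 (−); new bracket [2.75, 3.375]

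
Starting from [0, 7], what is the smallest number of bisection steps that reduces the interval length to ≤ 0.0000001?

27

Width after n steps is 7/2^n. Need 2^n ≥ 7/0.0000001 = 70000000.
2^26 = 67108864 < 70000000 ≤ 2^27 = 134217728, so n = 27.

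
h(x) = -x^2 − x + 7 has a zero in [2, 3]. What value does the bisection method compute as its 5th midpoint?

2.21875

midpoint 2.5: h = -1.75 < 0 → [2, 2.5]
midpoint 2.25: h = -0.3125 < 0 → [2, 2.25]
midpoint 2.125: h = 0.359375 > 0 → [2.125, 2.25]
midpoint 2.1875: h = 0.0273 > 0 → [2.1875, 2.25]
midpoint 2.21875: h = -0.1416 < 0 → [2.1875, 2.21875]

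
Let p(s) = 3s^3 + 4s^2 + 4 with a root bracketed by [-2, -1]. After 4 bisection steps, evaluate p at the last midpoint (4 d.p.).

s = -1.5 gives p = 2.875, positive; keep [-2, -1.5]
s = -1.75 gives p = 0.171875, positive; keep [-2, -1.75]
s = -1.875 gives p = -1.712891, negative; keep [-1.875, -1.75]
s = -1.8125 gives p = -0.7224, negative; keep [-1.8125, -1.75]

-0.7224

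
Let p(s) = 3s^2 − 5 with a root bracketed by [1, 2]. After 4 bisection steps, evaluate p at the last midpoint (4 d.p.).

s = 1.5 gives p = 1.75, positive; keep [1, 1.5]
s = 1.25 gives p = -0.3125, negative; keep [1.25, 1.5]
s = 1.375 gives p = 0.671875, positive; keep [1.25, 1.375]
s = 1.3125 gives p = 0.168, positive; keep [1.25, 1.3125]

0.1680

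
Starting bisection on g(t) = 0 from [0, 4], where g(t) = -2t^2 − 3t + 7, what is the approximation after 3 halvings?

1.5

m = 2, g(m) = -7 (−); new bracket [0, 2]
m = 1, g(m) = 2 (+); new bracket [1, 2]
m = 1.5, g(m) = -2 (−); new bracket [1, 1.5]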